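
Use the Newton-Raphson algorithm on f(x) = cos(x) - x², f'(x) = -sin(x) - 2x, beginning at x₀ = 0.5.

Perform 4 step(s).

f(x) = cos(x) - x²
f'(x) = -sin(x) - 2x
x₀ = 0.5

Newton-Raphson formula: x_{n+1} = x_n - f(x_n)/f'(x_n)

Iteration 1:
  f(0.500000) = 0.627583
  f'(0.500000) = -1.479426
  x_1 = 0.500000 - 0.627583/(-1.479426) = 0.924207
Iteration 2:
  f(0.924207) = -0.251691
  f'(0.924207) = -2.646557
  x_2 = 0.924207 - (-0.251691)/(-2.646557) = 0.829106
Iteration 3:
  f(0.829106) = -0.011881
  f'(0.829106) = -2.395539
  x_3 = 0.829106 - (-0.011881)/(-2.395539) = 0.824146
Iteration 4:
  f(0.824146) = -0.000033
  f'(0.824146) = -2.382260
  x_4 = 0.824146 - (-0.000033)/(-2.382260) = 0.824132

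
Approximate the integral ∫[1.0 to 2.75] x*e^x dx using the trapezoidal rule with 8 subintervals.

f(x) = x*e^x
a = 1.0, b = 2.75, n = 8
h = (b - a)/n = 0.218750

Trapezoidal rule: (h/2)[f(x₀) + 2f(x₁) + 2f(x₂) + ... + f(xₙ)]

x_0 = 1.0000, f(x_0) = 2.718282, coefficient = 1
x_1 = 1.2188, f(x_1) = 4.122978, coefficient = 2
x_2 = 1.4375, f(x_2) = 6.052101, coefficient = 2
x_3 = 1.6562, f(x_3) = 8.678130, coefficient = 2
x_4 = 1.8750, f(x_4) = 12.226536, coefficient = 2
x_5 = 2.0938, f(x_5) = 16.991390, coefficient = 2
x_6 = 2.3125, f(x_6) = 23.355423, coefficient = 2
x_7 = 2.5312, f(x_7) = 31.815807, coefficient = 2
x_8 = 2.7500, f(x_8) = 43.017238, coefficient = 1

I ≈ (0.218750/2) × 252.220248 = 27.586590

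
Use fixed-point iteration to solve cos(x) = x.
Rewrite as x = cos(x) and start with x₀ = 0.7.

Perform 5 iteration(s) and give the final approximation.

Equation: cos(x) = x
Fixed-point form: x = cos(x)
x₀ = 0.7

x_1 = g(0.700000) = 0.764842
x_2 = g(0.764842) = 0.721492
x_3 = g(0.721492) = 0.750821
x_4 = g(0.750821) = 0.731129
x_5 = g(0.731129) = 0.744421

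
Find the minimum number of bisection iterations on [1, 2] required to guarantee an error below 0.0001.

We need (b-a)/2^n ≤ 0.0001
(2 - 1)/2^n ≤ 0.0001
1/2^n ≤ 0.0001
2^n ≥ 10000
n ≥ log₂(10000) = 13.29
n ≥ 14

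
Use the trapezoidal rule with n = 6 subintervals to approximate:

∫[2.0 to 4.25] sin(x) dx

f(x) = sin(x)
a = 2.0, b = 4.25, n = 6
h = (b - a)/n = 0.375000

Trapezoidal rule: (h/2)[f(x₀) + 2f(x₁) + 2f(x₂) + ... + f(xₙ)]

x_0 = 2.0000, f(x_0) = 0.909297, coefficient = 1
x_1 = 2.3750, f(x_1) = 0.693685, coefficient = 2
x_2 = 2.7500, f(x_2) = 0.381661, coefficient = 2
x_3 = 3.1250, f(x_3) = 0.016592, coefficient = 2
x_4 = 3.5000, f(x_4) = -0.350783, coefficient = 2
x_5 = 3.8750, f(x_5) = -0.669405, coefficient = 2
x_6 = 4.2500, f(x_6) = -0.894989, coefficient = 1

I ≈ (0.375000/2) × 0.157808 = 0.029589
Exact value: 0.029941
Error: 0.000352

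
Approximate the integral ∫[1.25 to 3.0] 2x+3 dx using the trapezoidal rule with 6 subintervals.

f(x) = 2x+3
a = 1.25, b = 3.0, n = 6
h = (b - a)/n = 0.291667

Trapezoidal rule: (h/2)[f(x₀) + 2f(x₁) + 2f(x₂) + ... + f(xₙ)]

x_0 = 1.2500, f(x_0) = 5.500000, coefficient = 1
x_1 = 1.5417, f(x_1) = 6.083333, coefficient = 2
x_2 = 1.8333, f(x_2) = 6.666667, coefficient = 2
x_3 = 2.1250, f(x_3) = 7.250000, coefficient = 2
x_4 = 2.4167, f(x_4) = 7.833333, coefficient = 2
x_5 = 2.7083, f(x_5) = 8.416667, coefficient = 2
x_6 = 3.0000, f(x_6) = 9.000000, coefficient = 1

I ≈ (0.291667/2) × 87.000000 = 12.687500
Exact value: 12.687500
Error: 0.000000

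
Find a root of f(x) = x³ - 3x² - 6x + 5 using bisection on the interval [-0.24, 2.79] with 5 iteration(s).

f(x) = x³ - 3x² - 6x + 5
Initial interval: [-0.24, 2.79]

Iteration 1:
  c_1 = (-0.240000 + 2.790000)/2 = 1.275000
  f(c_1) = f(1.275000) = -5.454203
  f(a) × f(c) < 0, new interval: [-0.240000, 1.275000]
Iteration 2:
  c_2 = (-0.240000 + 1.275000)/2 = 0.517500
  f(c_2) = f(0.517500) = 1.230171
  f(a) × f(c) ≥ 0, new interval: [0.517500, 1.275000]
Iteration 3:
  c_3 = (0.517500 + 1.275000)/2 = 0.896250
  f(c_3) = f(0.896250) = -2.067367
  f(a) × f(c) < 0, new interval: [0.517500, 0.896250]
Iteration 4:
  c_4 = (0.517500 + 0.896250)/2 = 0.706875
  f(c_4) = f(0.706875) = -0.387061
  f(a) × f(c) < 0, new interval: [0.517500, 0.706875]
Iteration 5:
  c_5 = (0.517500 + 0.706875)/2 = 0.612187
  f(c_5) = f(0.612187) = 0.431986
  f(a) × f(c) ≥ 0, new interval: [0.612187, 0.706875]

After 5 iteration(s), the approximation is c_5 = 0.612187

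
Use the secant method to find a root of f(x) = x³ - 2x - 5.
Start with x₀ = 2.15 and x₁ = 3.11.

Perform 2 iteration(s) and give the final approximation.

f(x) = x³ - 2x - 5
x₀ = 2.15, x₁ = 3.11

Secant formula: x_{n+1} = x_n - f(x_n)(x_n - x_{n-1})/(f(x_n) - f(x_{n-1}))

Iteration 1:
  f(2.150000) = 0.638375
  f(3.110000) = 18.860231
  x_2 = 3.110000 - 18.860231×(3.110000 - 2.150000)/(18.860231 - 0.638375)
       = 2.116368
Iteration 2:
  f(3.110000) = 18.860231
  f(2.116368) = 0.246503
  x_3 = 2.116368 - 0.246503×(2.116368 - 3.110000)/(0.246503 - 18.860231)
       = 2.103209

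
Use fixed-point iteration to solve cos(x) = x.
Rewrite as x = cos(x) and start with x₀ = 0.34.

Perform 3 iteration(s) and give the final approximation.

Equation: cos(x) = x
Fixed-point form: x = cos(x)
x₀ = 0.34

x_1 = g(0.340000) = 0.942755
x_2 = g(0.942755) = 0.587561
x_3 = g(0.587561) = 0.832295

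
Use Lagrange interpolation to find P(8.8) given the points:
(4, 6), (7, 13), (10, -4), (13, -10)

Lagrange interpolation formula:
P(x) = Σ yᵢ × Lᵢ(x)
where Lᵢ(x) = Π_{j≠i} (x - xⱼ)/(xᵢ - xⱼ)

L_0(8.8) = (8.8 - 7)/(4 - 7) × (8.8 - 10)/(4 - 10) × (8.8 - 13)/(4 - 13) = -0.056000
L_1(8.8) = (8.8 - 4)/(7 - 4) × (8.8 - 10)/(7 - 10) × (8.8 - 13)/(7 - 13) = 0.448000
L_2(8.8) = (8.8 - 4)/(10 - 4) × (8.8 - 7)/(10 - 7) × (8.8 - 13)/(10 - 13) = 0.672000
L_3(8.8) = (8.8 - 4)/(13 - 4) × (8.8 - 7)/(13 - 7) × (8.8 - 10)/(13 - 10) = -0.064000

P(8.8) = 6×L_0(8.8) + 13×L_1(8.8) + (-4)×L_2(8.8) + (-10)×L_3(8.8)
P(8.8) = 3.440000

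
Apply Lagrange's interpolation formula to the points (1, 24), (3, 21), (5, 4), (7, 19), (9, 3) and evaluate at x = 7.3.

Lagrange interpolation formula:
P(x) = Σ yᵢ × Lᵢ(x)
where Lᵢ(x) = Π_{j≠i} (x - xⱼ)/(xᵢ - xⱼ)

L_0(7.3) = (7.3 - 3)/(1 - 3) × (7.3 - 5)/(1 - 5) × (7.3 - 7)/(1 - 7) × (7.3 - 9)/(1 - 9) = -0.013135
L_1(7.3) = (7.3 - 1)/(3 - 1) × (7.3 - 5)/(3 - 5) × (7.3 - 7)/(3 - 7) × (7.3 - 9)/(3 - 9) = 0.076978
L_2(7.3) = (7.3 - 1)/(5 - 1) × (7.3 - 3)/(5 - 3) × (7.3 - 7)/(5 - 7) × (7.3 - 9)/(5 - 9) = -0.215873
L_3(7.3) = (7.3 - 1)/(7 - 1) × (7.3 - 3)/(7 - 3) × (7.3 - 5)/(7 - 5) × (7.3 - 9)/(7 - 9) = 1.103353
L_4(7.3) = (7.3 - 1)/(9 - 1) × (7.3 - 3)/(9 - 3) × (7.3 - 5)/(9 - 5) × (7.3 - 7)/(9 - 7) = 0.048677

P(7.3) = 24×L_0(7.3) + 21×L_1(7.3) + 4×L_2(7.3) + 19×L_3(7.3) + 3×L_4(7.3)
P(7.3) = 21.547545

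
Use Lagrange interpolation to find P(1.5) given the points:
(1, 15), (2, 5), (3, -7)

Lagrange interpolation formula:
P(x) = Σ yᵢ × Lᵢ(x)
where Lᵢ(x) = Π_{j≠i} (x - xⱼ)/(xᵢ - xⱼ)

L_0(1.5) = (1.5 - 2)/(1 - 2) × (1.5 - 3)/(1 - 3) = 0.375000
L_1(1.5) = (1.5 - 1)/(2 - 1) × (1.5 - 3)/(2 - 3) = 0.750000
L_2(1.5) = (1.5 - 1)/(3 - 1) × (1.5 - 2)/(3 - 2) = -0.125000

P(1.5) = 15×L_0(1.5) + 5×L_1(1.5) + (-7)×L_2(1.5)
P(1.5) = 10.250000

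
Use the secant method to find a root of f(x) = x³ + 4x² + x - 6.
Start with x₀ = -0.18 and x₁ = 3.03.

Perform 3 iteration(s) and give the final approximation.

f(x) = x³ + 4x² + x - 6
x₀ = -0.18, x₁ = 3.03

Secant formula: x_{n+1} = x_n - f(x_n)(x_n - x_{n-1})/(f(x_n) - f(x_{n-1}))

Iteration 1:
  f(-0.180000) = -6.056232
  f(3.030000) = 61.571727
  x_2 = 3.030000 - 61.571727×(3.030000 - (-0.180000))/(61.571727 - (-6.056232))
       = 0.107463
Iteration 2:
  f(3.030000) = 61.571727
  f(0.107463) = -5.845104
  x_3 = 0.107463 - (-5.845104)×(0.107463 - 3.030000)/(-5.845104 - 61.571727)
       = 0.360849
Iteration 3:
  f(0.107463) = -5.845104
  f(0.360849) = -5.071315
  x_4 = 0.360849 - (-5.071315)×(0.360849 - 0.107463)/(-5.071315 - (-5.845104))
       = 2.021514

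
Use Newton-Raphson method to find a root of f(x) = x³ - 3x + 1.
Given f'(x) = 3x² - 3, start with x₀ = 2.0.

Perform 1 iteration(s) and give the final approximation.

f(x) = x³ - 3x + 1
f'(x) = 3x² - 3
x₀ = 2.0

Newton-Raphson formula: x_{n+1} = x_n - f(x_n)/f'(x_n)

Iteration 1:
  f(2.000000) = 3.000000
  f'(2.000000) = 9.000000
  x_1 = 2.000000 - 3.000000/9.000000 = 1.666667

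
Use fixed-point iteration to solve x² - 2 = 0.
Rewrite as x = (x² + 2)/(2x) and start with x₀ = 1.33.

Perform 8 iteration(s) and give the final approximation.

Equation: x² - 2 = 0
Fixed-point form: x = (x² + 2)/(2x)
x₀ = 1.33

x_1 = g(1.330000) = 1.416880
x_2 = g(1.416880) = 1.414216
x_3 = g(1.414216) = 1.414214
x_4 = g(1.414214) = 1.414214
x_5 = g(1.414214) = 1.414214
x_6 = g(1.414214) = 1.414214
x_7 = g(1.414214) = 1.414214
x_8 = g(1.414214) = 1.414214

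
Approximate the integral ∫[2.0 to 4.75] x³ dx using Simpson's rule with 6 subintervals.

f(x) = x³
a = 2.0, b = 4.75, n = 6
h = (b - a)/n = 0.458333

Simpson's rule: (h/3)[f(x₀) + 4f(x₁) + 2f(x₂) + ... + f(xₙ)]

x_0 = 2.0000, f(x_0) = 8.000000, coefficient = 1
x_1 = 2.4583, f(x_1) = 14.856698, coefficient = 4
x_2 = 2.9167, f(x_2) = 24.811921, coefficient = 2
x_3 = 3.3750, f(x_3) = 38.443359, coefficient = 4
x_4 = 3.8333, f(x_4) = 56.328704, coefficient = 2
x_5 = 4.2917, f(x_5) = 79.045645, coefficient = 4
x_6 = 4.7500, f(x_6) = 107.171875, coefficient = 1

I ≈ (0.458333/3) × 806.835937 = 123.266602
Exact value: 123.266602
Error: 0.000000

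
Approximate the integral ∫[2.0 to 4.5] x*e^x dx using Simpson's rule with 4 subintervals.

f(x) = x*e^x
a = 2.0, b = 4.5, n = 4
h = (b - a)/n = 0.625000

Simpson's rule: (h/3)[f(x₀) + 4f(x₁) + 2f(x₂) + ... + f(xₙ)]

x_0 = 2.0000, f(x_0) = 14.778112, coefficient = 1
x_1 = 2.6250, f(x_1) = 36.237007, coefficient = 4
x_2 = 3.2500, f(x_2) = 83.818605, coefficient = 2
x_3 = 3.8750, f(x_3) = 186.707956, coefficient = 4
x_4 = 4.5000, f(x_4) = 405.077091, coefficient = 1

I ≈ (0.625000/3) × 1479.272265 = 308.181722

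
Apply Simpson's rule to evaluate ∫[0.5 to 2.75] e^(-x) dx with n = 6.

f(x) = e^(-x)
a = 0.5, b = 2.75, n = 6
h = (b - a)/n = 0.375000

Simpson's rule: (h/3)[f(x₀) + 4f(x₁) + 2f(x₂) + ... + f(xₙ)]

x_0 = 0.5000, f(x_0) = 0.606531, coefficient = 1
x_1 = 0.8750, f(x_1) = 0.416862, coefficient = 4
x_2 = 1.2500, f(x_2) = 0.286505, coefficient = 2
x_3 = 1.6250, f(x_3) = 0.196912, coefficient = 4
x_4 = 2.0000, f(x_4) = 0.135335, coefficient = 2
x_5 = 2.3750, f(x_5) = 0.093014, coefficient = 4
x_6 = 2.7500, f(x_6) = 0.063928, coefficient = 1

I ≈ (0.375000/3) × 4.341291 = 0.542661
Exact value: 0.542603
Error: 0.000059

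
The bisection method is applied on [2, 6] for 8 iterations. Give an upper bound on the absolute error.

Bisection error bound: |error| ≤ (b-a)/2^n
|error| ≤ (6 - 2)/2^8 = 4/2^8
|error| ≤ 0.0156250000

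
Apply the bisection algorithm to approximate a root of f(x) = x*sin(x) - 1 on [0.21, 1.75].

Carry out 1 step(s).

f(x) = x*sin(x) - 1
Initial interval: [0.21, 1.75]

Iteration 1:
  c_1 = (0.210000 + 1.750000)/2 = 0.980000
  f(c_1) = f(0.980000) = -0.186113
  f(a) × f(c) ≥ 0, new interval: [0.980000, 1.750000]

After 1 iteration(s), the approximation is c_1 = 0.980000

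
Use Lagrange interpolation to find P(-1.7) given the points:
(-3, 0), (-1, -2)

Lagrange interpolation formula:
P(x) = Σ yᵢ × Lᵢ(x)
where Lᵢ(x) = Π_{j≠i} (x - xⱼ)/(xᵢ - xⱼ)

L_0(-1.7) = (-1.7 - (-1))/(-3 - (-1)) = 0.350000
L_1(-1.7) = (-1.7 - (-3))/(-1 - (-3)) = 0.650000

P(-1.7) = 0×L_0(-1.7) + (-2)×L_1(-1.7)
P(-1.7) = -1.300000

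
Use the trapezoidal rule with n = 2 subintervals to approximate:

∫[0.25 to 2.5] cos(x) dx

f(x) = cos(x)
a = 0.25, b = 2.5, n = 2
h = (b - a)/n = 1.125000

Trapezoidal rule: (h/2)[f(x₀) + 2f(x₁) + 2f(x₂) + ... + f(xₙ)]

x_0 = 0.2500, f(x_0) = 0.968912, coefficient = 1
x_1 = 1.3750, f(x_1) = 0.194548, coefficient = 2
x_2 = 2.5000, f(x_2) = -0.801144, coefficient = 1

I ≈ (1.125000/2) × 0.556864 = 0.313236
Exact value: 0.351068
Error: 0.037832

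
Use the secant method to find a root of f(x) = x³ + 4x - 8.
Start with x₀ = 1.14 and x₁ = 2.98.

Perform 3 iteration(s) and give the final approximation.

f(x) = x³ + 4x - 8
x₀ = 1.14, x₁ = 2.98

Secant formula: x_{n+1} = x_n - f(x_n)(x_n - x_{n-1})/(f(x_n) - f(x_{n-1}))

Iteration 1:
  f(1.140000) = -1.958456
  f(2.980000) = 30.383592
  x_2 = 2.980000 - 30.383592×(2.980000 - 1.140000)/(30.383592 - (-1.958456))
       = 1.251420
Iteration 2:
  f(2.980000) = 30.383592
  f(1.251420) = -1.034529
  x_3 = 1.251420 - (-1.034529)×(1.251420 - 2.980000)/(-1.034529 - 30.383592)
       = 1.308339
Iteration 3:
  f(1.251420) = -1.034529
  f(1.308339) = -0.527098
  x_4 = 1.308339 - (-0.527098)×(1.308339 - 1.251420)/(-0.527098 - (-1.034529))
       = 1.367463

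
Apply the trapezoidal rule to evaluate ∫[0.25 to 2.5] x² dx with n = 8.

f(x) = x²
a = 0.25, b = 2.5, n = 8
h = (b - a)/n = 0.281250

Trapezoidal rule: (h/2)[f(x₀) + 2f(x₁) + 2f(x₂) + ... + f(xₙ)]

x_0 = 0.2500, f(x_0) = 0.062500, coefficient = 1
x_1 = 0.5312, f(x_1) = 0.282227, coefficient = 2
x_2 = 0.8125, f(x_2) = 0.660156, coefficient = 2
x_3 = 1.0938, f(x_3) = 1.196289, coefficient = 2
x_4 = 1.3750, f(x_4) = 1.890625, coefficient = 2
x_5 = 1.6562, f(x_5) = 2.743164, coefficient = 2
x_6 = 1.9375, f(x_6) = 3.753906, coefficient = 2
x_7 = 2.2188, f(x_7) = 4.922852, coefficient = 2
x_8 = 2.5000, f(x_8) = 6.250000, coefficient = 1

I ≈ (0.281250/2) × 37.210938 = 5.232788
Exact value: 5.203125
Error: 0.029663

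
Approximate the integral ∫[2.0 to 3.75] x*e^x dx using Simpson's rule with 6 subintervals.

f(x) = x*e^x
a = 2.0, b = 3.75, n = 6
h = (b - a)/n = 0.291667

Simpson's rule: (h/3)[f(x₀) + 4f(x₁) + 2f(x₂) + ... + f(xₙ)]

x_0 = 2.0000, f(x_0) = 14.778112, coefficient = 1
x_1 = 2.2917, f(x_1) = 22.667814, coefficient = 4
x_2 = 2.5833, f(x_2) = 34.206439, coefficient = 2
x_3 = 2.8750, f(x_3) = 50.960594, coefficient = 4
x_4 = 3.1667, f(x_4) = 75.139484, coefficient = 2
x_5 = 3.4583, f(x_5) = 109.850474, coefficient = 4
x_6 = 3.7500, f(x_6) = 159.454058, coefficient = 1

I ≈ (0.291667/3) × 1126.839542 = 109.553844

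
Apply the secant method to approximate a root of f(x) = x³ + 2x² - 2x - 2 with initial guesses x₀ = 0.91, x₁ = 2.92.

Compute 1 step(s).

f(x) = x³ + 2x² - 2x - 2
x₀ = 0.91, x₁ = 2.92

Secant formula: x_{n+1} = x_n - f(x_n)(x_n - x_{n-1})/(f(x_n) - f(x_{n-1}))

Iteration 1:
  f(0.910000) = -1.410229
  f(2.920000) = 34.109888
  x_2 = 2.920000 - 34.109888×(2.920000 - 0.910000)/(34.109888 - (-1.410229))
       = 0.989802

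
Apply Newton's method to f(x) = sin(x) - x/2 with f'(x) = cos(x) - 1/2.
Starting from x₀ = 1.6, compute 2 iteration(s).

f(x) = sin(x) - x/2
f'(x) = cos(x) - 1/2
x₀ = 1.6

Newton-Raphson formula: x_{n+1} = x_n - f(x_n)/f'(x_n)

Iteration 1:
  f(1.600000) = 0.199574
  f'(1.600000) = -0.529200
  x_1 = 1.600000 - 0.199574/(-0.529200) = 1.977124
Iteration 2:
  f(1.977124) = -0.069983
  f'(1.977124) = -0.895238
  x_2 = 1.977124 - (-0.069983)/(-0.895238) = 1.898951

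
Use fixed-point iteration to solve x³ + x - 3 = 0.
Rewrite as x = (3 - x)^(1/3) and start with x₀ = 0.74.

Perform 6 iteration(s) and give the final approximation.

Equation: x³ + x - 3 = 0
Fixed-point form: x = (3 - x)^(1/3)
x₀ = 0.74

x_1 = g(0.740000) = 1.312309
x_2 = g(1.312309) = 1.190596
x_3 = g(1.190596) = 1.218555
x_4 = g(1.218555) = 1.212246
x_5 = g(1.212246) = 1.213675
x_6 = g(1.213675) = 1.213352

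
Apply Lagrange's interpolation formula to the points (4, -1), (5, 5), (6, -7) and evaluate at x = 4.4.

Lagrange interpolation formula:
P(x) = Σ yᵢ × Lᵢ(x)
where Lᵢ(x) = Π_{j≠i} (x - xⱼ)/(xᵢ - xⱼ)

L_0(4.4) = (4.4 - 5)/(4 - 5) × (4.4 - 6)/(4 - 6) = 0.480000
L_1(4.4) = (4.4 - 4)/(5 - 4) × (4.4 - 6)/(5 - 6) = 0.640000
L_2(4.4) = (4.4 - 4)/(6 - 4) × (4.4 - 5)/(6 - 5) = -0.120000

P(4.4) = (-1)×L_0(4.4) + 5×L_1(4.4) + (-7)×L_2(4.4)
P(4.4) = 3.560000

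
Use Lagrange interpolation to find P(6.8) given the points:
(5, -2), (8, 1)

Lagrange interpolation formula:
P(x) = Σ yᵢ × Lᵢ(x)
where Lᵢ(x) = Π_{j≠i} (x - xⱼ)/(xᵢ - xⱼ)

L_0(6.8) = (6.8 - 8)/(5 - 8) = 0.400000
L_1(6.8) = (6.8 - 5)/(8 - 5) = 0.600000

P(6.8) = (-2)×L_0(6.8) + 1×L_1(6.8)
P(6.8) = -0.200000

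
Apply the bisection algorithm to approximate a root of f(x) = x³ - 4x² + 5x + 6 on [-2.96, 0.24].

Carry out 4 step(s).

f(x) = x³ - 4x² + 5x + 6
Initial interval: [-2.96, 0.24]

Iteration 1:
  c_1 = (-2.960000 + 0.240000)/2 = -1.360000
  f(c_1) = f(-1.360000) = -10.713856
  f(a) × f(c) ≥ 0, new interval: [-1.360000, 0.240000]
Iteration 2:
  c_2 = (-1.360000 + 0.240000)/2 = -0.560000
  f(c_2) = f(-0.560000) = 1.769984
  f(a) × f(c) < 0, new interval: [-1.360000, -0.560000]
Iteration 3:
  c_3 = (-1.360000 + (-0.560000))/2 = -0.960000
  f(c_3) = f(-0.960000) = -3.371136
  f(a) × f(c) ≥ 0, new interval: [-0.960000, -0.560000]
Iteration 4:
  c_4 = (-0.960000 + (-0.560000))/2 = -0.760000
  f(c_4) = f(-0.760000) = -0.549376
  f(a) × f(c) ≥ 0, new interval: [-0.760000, -0.560000]

After 4 iteration(s), the approximation is c_4 = -0.760000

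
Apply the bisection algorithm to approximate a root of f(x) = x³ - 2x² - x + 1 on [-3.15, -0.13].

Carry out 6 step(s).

f(x) = x³ - 2x² - x + 1
Initial interval: [-3.15, -0.13]

Iteration 1:
  c_1 = (-3.150000 + (-0.130000))/2 = -1.640000
  f(c_1) = f(-1.640000) = -7.150144
  f(a) × f(c) ≥ 0, new interval: [-1.640000, -0.130000]
Iteration 2:
  c_2 = (-1.640000 + (-0.130000))/2 = -0.885000
  f(c_2) = f(-0.885000) = -0.374604
  f(a) × f(c) ≥ 0, new interval: [-0.885000, -0.130000]
Iteration 3:
  c_3 = (-0.885000 + (-0.130000))/2 = -0.507500
  f(c_3) = f(-0.507500) = 0.861678
  f(a) × f(c) < 0, new interval: [-0.885000, -0.507500]
Iteration 4:
  c_4 = (-0.885000 + (-0.507500))/2 = -0.696250
  f(c_4) = f(-0.696250) = 0.389205
  f(a) × f(c) < 0, new interval: [-0.885000, -0.696250]
Iteration 5:
  c_5 = (-0.885000 + (-0.696250))/2 = -0.790625
  f(c_5) = f(-0.790625) = 0.046239
  f(a) × f(c) < 0, new interval: [-0.885000, -0.790625]
Iteration 6:
  c_6 = (-0.885000 + (-0.790625))/2 = -0.837813
  f(c_6) = f(-0.837813) = -0.154133
  f(a) × f(c) ≥ 0, new interval: [-0.837813, -0.790625]

After 6 iteration(s), the approximation is c_6 = -0.837813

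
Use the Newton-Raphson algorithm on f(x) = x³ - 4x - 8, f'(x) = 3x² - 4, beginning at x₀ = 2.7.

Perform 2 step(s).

f(x) = x³ - 4x - 8
f'(x) = 3x² - 4
x₀ = 2.7

Newton-Raphson formula: x_{n+1} = x_n - f(x_n)/f'(x_n)

Iteration 1:
  f(2.700000) = 0.883000
  f'(2.700000) = 17.870000
  x_1 = 2.700000 - 0.883000/17.870000 = 2.650588
Iteration 2:
  f(2.650588) = 0.019656
  f'(2.650588) = 17.076844
  x_2 = 2.650588 - 0.019656/17.076844 = 2.649437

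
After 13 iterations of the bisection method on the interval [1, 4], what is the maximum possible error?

Bisection error bound: |error| ≤ (b-a)/2^n
|error| ≤ (4 - 1)/2^13 = 3/2^13
|error| ≤ 0.0003662109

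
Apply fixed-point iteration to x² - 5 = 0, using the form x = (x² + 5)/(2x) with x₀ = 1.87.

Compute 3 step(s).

Equation: x² - 5 = 0
Fixed-point form: x = (x² + 5)/(2x)
x₀ = 1.87

x_1 = g(1.870000) = 2.271898
x_2 = g(2.271898) = 2.236351
x_3 = g(2.236351) = 2.236068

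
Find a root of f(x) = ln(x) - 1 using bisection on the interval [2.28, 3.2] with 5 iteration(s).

f(x) = ln(x) - 1
Initial interval: [2.28, 3.2]

Iteration 1:
  c_1 = (2.280000 + 3.200000)/2 = 2.740000
  f(c_1) = f(2.740000) = 0.007958
  f(a) × f(c) < 0, new interval: [2.280000, 2.740000]
Iteration 2:
  c_2 = (2.280000 + 2.740000)/2 = 2.510000
  f(c_2) = f(2.510000) = -0.079717
  f(a) × f(c) ≥ 0, new interval: [2.510000, 2.740000]
Iteration 3:
  c_3 = (2.510000 + 2.740000)/2 = 2.625000
  f(c_3) = f(2.625000) = -0.034919
  f(a) × f(c) ≥ 0, new interval: [2.625000, 2.740000]
Iteration 4:
  c_4 = (2.625000 + 2.740000)/2 = 2.682500
  f(c_4) = f(2.682500) = -0.013251
  f(a) × f(c) ≥ 0, new interval: [2.682500, 2.740000]
Iteration 5:
  c_5 = (2.682500 + 2.740000)/2 = 2.711250
  f(c_5) = f(2.711250) = -0.002590
  f(a) × f(c) ≥ 0, new interval: [2.711250, 2.740000]

After 5 iteration(s), the approximation is c_5 = 2.711250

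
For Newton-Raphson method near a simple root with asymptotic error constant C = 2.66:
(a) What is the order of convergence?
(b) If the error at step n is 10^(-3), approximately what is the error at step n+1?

(a) Newton-Raphson has quadratic (order 2) convergence near simple roots.
    This means |e_{n+1}| ≈ C|e_n|².

(b) With |e_n| = 10^(-3) and C = 2.66:
    |e_{n+1}| ≈ 2.66 × (10^(-3))² = 2.66 × 10^(-6)

(a) 2 (quadratic); (b) |e_{n+1}| ≈ 2.660e-06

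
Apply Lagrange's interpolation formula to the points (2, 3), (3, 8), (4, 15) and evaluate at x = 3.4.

Lagrange interpolation formula:
P(x) = Σ yᵢ × Lᵢ(x)
where Lᵢ(x) = Π_{j≠i} (x - xⱼ)/(xᵢ - xⱼ)

L_0(3.4) = (3.4 - 3)/(2 - 3) × (3.4 - 4)/(2 - 4) = -0.120000
L_1(3.4) = (3.4 - 2)/(3 - 2) × (3.4 - 4)/(3 - 4) = 0.840000
L_2(3.4) = (3.4 - 2)/(4 - 2) × (3.4 - 3)/(4 - 3) = 0.280000

P(3.4) = 3×L_0(3.4) + 8×L_1(3.4) + 15×L_2(3.4)
P(3.4) = 10.560000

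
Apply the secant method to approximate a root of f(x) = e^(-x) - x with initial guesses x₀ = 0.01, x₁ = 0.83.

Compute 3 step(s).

f(x) = e^(-x) - x
x₀ = 0.01, x₁ = 0.83

Secant formula: x_{n+1} = x_n - f(x_n)(x_n - x_{n-1})/(f(x_n) - f(x_{n-1}))

Iteration 1:
  f(0.010000) = 0.980050
  f(0.830000) = -0.393951
  x_2 = 0.830000 - (-0.393951)×(0.830000 - 0.010000)/(-0.393951 - 0.980050)
       = 0.594891
Iteration 2:
  f(0.830000) = -0.393951
  f(0.594891) = -0.043269
  x_3 = 0.594891 - (-0.043269)×(0.594891 - 0.830000)/(-0.043269 - (-0.393951))
       = 0.565882
Iteration 3:
  f(0.594891) = -0.043269
  f(0.565882) = 0.001976
  x_4 = 0.565882 - 0.001976×(0.565882 - 0.594891)/(0.001976 - (-0.043269))
       = 0.567150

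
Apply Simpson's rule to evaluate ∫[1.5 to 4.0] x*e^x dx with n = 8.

f(x) = x*e^x
a = 1.5, b = 4.0, n = 8
h = (b - a)/n = 0.312500

Simpson's rule: (h/3)[f(x₀) + 4f(x₁) + 2f(x₂) + ... + f(xₙ)]

x_0 = 1.5000, f(x_0) = 6.722534, coefficient = 1
x_1 = 1.8125, f(x_1) = 11.102909, coefficient = 4
x_2 = 2.1250, f(x_2) = 17.792407, coefficient = 2
x_3 = 2.4375, f(x_3) = 27.895710, coefficient = 4
x_4 = 2.7500, f(x_4) = 43.017238, coefficient = 2
x_5 = 3.0625, f(x_5) = 65.479137, coefficient = 4
x_6 = 3.3750, f(x_6) = 98.631958, coefficient = 2
x_7 = 3.6875, f(x_7) = 147.296671, coefficient = 4
x_8 = 4.0000, f(x_8) = 218.392600, coefficient = 1

I ≈ (0.312500/3) × 1551.096046 = 161.572505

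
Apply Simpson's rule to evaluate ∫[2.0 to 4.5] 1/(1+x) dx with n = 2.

f(x) = 1/(1+x)
a = 2.0, b = 4.5, n = 2
h = (b - a)/n = 1.250000

Simpson's rule: (h/3)[f(x₀) + 4f(x₁) + 2f(x₂) + ... + f(xₙ)]

x_0 = 2.0000, f(x_0) = 0.333333, coefficient = 1
x_1 = 3.2500, f(x_1) = 0.235294, coefficient = 4
x_2 = 4.5000, f(x_2) = 0.181818, coefficient = 1

I ≈ (1.250000/3) × 1.456328 = 0.606803
Exact value: 0.606136
Error: 0.000668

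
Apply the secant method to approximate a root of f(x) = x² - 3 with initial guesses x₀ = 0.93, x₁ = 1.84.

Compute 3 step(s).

f(x) = x² - 3
x₀ = 0.93, x₁ = 1.84

Secant formula: x_{n+1} = x_n - f(x_n)(x_n - x_{n-1})/(f(x_n) - f(x_{n-1}))

Iteration 1:
  f(0.930000) = -2.135100
  f(1.840000) = 0.385600
  x_2 = 1.840000 - 0.385600×(1.840000 - 0.930000)/(0.385600 - (-2.135100))
       = 1.700794
Iteration 2:
  f(1.840000) = 0.385600
  f(1.700794) = -0.107299
  x_3 = 1.700794 - (-0.107299)×(1.700794 - 1.840000)/(-0.107299 - 0.385600)
       = 1.731098
Iteration 3:
  f(1.700794) = -0.107299
  f(1.731098) = -0.003300
  x_4 = 1.731098 - (-0.003300)×(1.731098 - 1.700794)/(-0.003300 - (-0.107299))
       = 1.732059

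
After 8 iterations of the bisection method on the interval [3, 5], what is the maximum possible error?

Bisection error bound: |error| ≤ (b-a)/2^n
|error| ≤ (5 - 3)/2^8 = 2/2^8
|error| ≤ 0.0078125000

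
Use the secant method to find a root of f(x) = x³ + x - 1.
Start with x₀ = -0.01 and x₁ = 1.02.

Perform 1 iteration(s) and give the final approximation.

f(x) = x³ + x - 1
x₀ = -0.01, x₁ = 1.02

Secant formula: x_{n+1} = x_n - f(x_n)(x_n - x_{n-1})/(f(x_n) - f(x_{n-1}))

Iteration 1:
  f(-0.010000) = -1.010001
  f(1.020000) = 1.081208
  x_2 = 1.020000 - 1.081208×(1.020000 - (-0.010000))/(1.081208 - (-1.010001))
       = 0.487464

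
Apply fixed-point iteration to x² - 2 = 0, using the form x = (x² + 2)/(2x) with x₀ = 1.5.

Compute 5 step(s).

Equation: x² - 2 = 0
Fixed-point form: x = (x² + 2)/(2x)
x₀ = 1.5

x_1 = g(1.500000) = 1.416667
x_2 = g(1.416667) = 1.414216
x_3 = g(1.414216) = 1.414214
x_4 = g(1.414214) = 1.414214
x_5 = g(1.414214) = 1.414214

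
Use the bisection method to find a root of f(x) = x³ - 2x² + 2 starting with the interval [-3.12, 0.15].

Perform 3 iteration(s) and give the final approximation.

f(x) = x³ - 2x² + 2
Initial interval: [-3.12, 0.15]

Iteration 1:
  c_1 = (-3.120000 + 0.150000)/2 = -1.485000
  f(c_1) = f(-1.485000) = -5.685209
  f(a) × f(c) ≥ 0, new interval: [-1.485000, 0.150000]
Iteration 2:
  c_2 = (-1.485000 + 0.150000)/2 = -0.667500
  f(c_2) = f(-0.667500) = 0.811479
  f(a) × f(c) < 0, new interval: [-1.485000, -0.667500]
Iteration 3:
  c_3 = (-1.485000 + (-0.667500))/2 = -1.076250
  f(c_3) = f(-1.076250) = -1.563264
  f(a) × f(c) ≥ 0, new interval: [-1.076250, -0.667500]

After 3 iteration(s), the approximation is c_3 = -1.076250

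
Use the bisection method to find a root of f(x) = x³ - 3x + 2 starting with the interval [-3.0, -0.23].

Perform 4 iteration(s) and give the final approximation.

f(x) = x³ - 3x + 2
Initial interval: [-3.0, -0.23]

Iteration 1:
  c_1 = (-3.000000 + (-0.230000))/2 = -1.615000
  f(c_1) = f(-1.615000) = 2.632717
  f(a) × f(c) < 0, new interval: [-3.000000, -1.615000]
Iteration 2:
  c_2 = (-3.000000 + (-1.615000))/2 = -2.307500
  f(c_2) = f(-2.307500) = -3.363914
  f(a) × f(c) ≥ 0, new interval: [-2.307500, -1.615000]
Iteration 3:
  c_3 = (-2.307500 + (-1.615000))/2 = -1.961250
  f(c_3) = f(-1.961250) = 0.339799
  f(a) × f(c) < 0, new interval: [-2.307500, -1.961250]
Iteration 4:
  c_4 = (-2.307500 + (-1.961250))/2 = -2.134375
  f(c_4) = f(-2.134375) = -1.320141
  f(a) × f(c) ≥ 0, new interval: [-2.134375, -1.961250]

After 4 iteration(s), the approximation is c_4 = -2.134375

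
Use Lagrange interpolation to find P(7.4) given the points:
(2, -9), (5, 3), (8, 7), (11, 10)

Lagrange interpolation formula:
P(x) = Σ yᵢ × Lᵢ(x)
where Lᵢ(x) = Π_{j≠i} (x - xⱼ)/(xᵢ - xⱼ)

L_0(7.4) = (7.4 - 5)/(2 - 5) × (7.4 - 8)/(2 - 8) × (7.4 - 11)/(2 - 11) = -0.032000
L_1(7.4) = (7.4 - 2)/(5 - 2) × (7.4 - 8)/(5 - 8) × (7.4 - 11)/(5 - 11) = 0.216000
L_2(7.4) = (7.4 - 2)/(8 - 2) × (7.4 - 5)/(8 - 5) × (7.4 - 11)/(8 - 11) = 0.864000
L_3(7.4) = (7.4 - 2)/(11 - 2) × (7.4 - 5)/(11 - 5) × (7.4 - 8)/(11 - 8) = -0.048000

P(7.4) = (-9)×L_0(7.4) + 3×L_1(7.4) + 7×L_2(7.4) + 10×L_3(7.4)
P(7.4) = 6.504000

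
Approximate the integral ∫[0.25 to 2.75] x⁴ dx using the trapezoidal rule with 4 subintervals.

f(x) = x⁴
a = 0.25, b = 2.75, n = 4
h = (b - a)/n = 0.625000

Trapezoidal rule: (h/2)[f(x₀) + 2f(x₁) + 2f(x₂) + ... + f(xₙ)]

x_0 = 0.2500, f(x_0) = 0.003906, coefficient = 1
x_1 = 0.8750, f(x_1) = 0.586182, coefficient = 2
x_2 = 1.5000, f(x_2) = 5.062500, coefficient = 2
x_3 = 2.1250, f(x_3) = 20.390869, coefficient = 2
x_4 = 2.7500, f(x_4) = 57.191406, coefficient = 1

I ≈ (0.625000/2) × 109.274414 = 34.148254
Exact value: 31.455078
Error: 2.693176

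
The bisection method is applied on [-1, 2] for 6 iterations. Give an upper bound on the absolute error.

Bisection error bound: |error| ≤ (b-a)/2^n
|error| ≤ (2 - (-1))/2^6 = 3/2^6
|error| ≤ 0.0468750000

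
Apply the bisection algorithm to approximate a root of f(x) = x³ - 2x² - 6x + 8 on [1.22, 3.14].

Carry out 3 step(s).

f(x) = x³ - 2x² - 6x + 8
Initial interval: [1.22, 3.14]

Iteration 1:
  c_1 = (1.220000 + 3.140000)/2 = 2.180000
  f(c_1) = f(2.180000) = -4.224568
  f(a) × f(c) ≥ 0, new interval: [2.180000, 3.140000]
Iteration 2:
  c_2 = (2.180000 + 3.140000)/2 = 2.660000
  f(c_2) = f(2.660000) = -3.290104
  f(a) × f(c) ≥ 0, new interval: [2.660000, 3.140000]
Iteration 3:
  c_3 = (2.660000 + 3.140000)/2 = 2.900000
  f(c_3) = f(2.900000) = -1.831000
  f(a) × f(c) ≥ 0, new interval: [2.900000, 3.140000]

After 3 iteration(s), the approximation is c_3 = 2.900000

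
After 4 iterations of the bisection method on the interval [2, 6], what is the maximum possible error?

Bisection error bound: |error| ≤ (b-a)/2^n
|error| ≤ (6 - 2)/2^4 = 4/2^4
|error| ≤ 0.2500000000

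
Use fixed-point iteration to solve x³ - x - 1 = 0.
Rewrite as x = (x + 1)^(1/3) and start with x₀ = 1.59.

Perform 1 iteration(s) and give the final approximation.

Equation: x³ - x - 1 = 0
Fixed-point form: x = (x + 1)^(1/3)
x₀ = 1.59

x_1 = g(1.590000) = 1.373304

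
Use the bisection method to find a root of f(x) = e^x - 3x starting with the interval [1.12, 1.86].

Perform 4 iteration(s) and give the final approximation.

f(x) = e^x - 3x
Initial interval: [1.12, 1.86]

Iteration 1:
  c_1 = (1.120000 + 1.860000)/2 = 1.490000
  f(c_1) = f(1.490000) = -0.032904
  f(a) × f(c) ≥ 0, new interval: [1.490000, 1.860000]
Iteration 2:
  c_2 = (1.490000 + 1.860000)/2 = 1.675000
  f(c_2) = f(1.675000) = 0.313795
  f(a) × f(c) < 0, new interval: [1.490000, 1.675000]
Iteration 3:
  c_3 = (1.490000 + 1.675000)/2 = 1.582500
  f(c_3) = f(1.582500) = 0.119608
  f(a) × f(c) < 0, new interval: [1.490000, 1.582500]
Iteration 4:
  c_4 = (1.490000 + 1.582500)/2 = 1.536250
  f(c_4) = f(1.536250) = 0.038381
  f(a) × f(c) < 0, new interval: [1.490000, 1.536250]

After 4 iteration(s), the approximation is c_4 = 1.536250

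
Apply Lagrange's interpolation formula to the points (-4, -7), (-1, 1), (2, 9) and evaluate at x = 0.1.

Lagrange interpolation formula:
P(x) = Σ yᵢ × Lᵢ(x)
where Lᵢ(x) = Π_{j≠i} (x - xⱼ)/(xᵢ - xⱼ)

L_0(0.1) = (0.1 - (-1))/(-4 - (-1)) × (0.1 - 2)/(-4 - 2) = -0.116111
L_1(0.1) = (0.1 - (-4))/(-1 - (-4)) × (0.1 - 2)/(-1 - 2) = 0.865556
L_2(0.1) = (0.1 - (-4))/(2 - (-4)) × (0.1 - (-1))/(2 - (-1)) = 0.250556

P(0.1) = (-7)×L_0(0.1) + 1×L_1(0.1) + 9×L_2(0.1)
P(0.1) = 3.933333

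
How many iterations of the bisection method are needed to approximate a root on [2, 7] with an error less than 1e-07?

We need (b-a)/2^n ≤ 1e-07
(7 - 2)/2^n ≤ 1e-07
5/2^n ≤ 1e-07
2^n ≥ 50000000
n ≥ log₂(50000000) = 25.58
n ≥ 26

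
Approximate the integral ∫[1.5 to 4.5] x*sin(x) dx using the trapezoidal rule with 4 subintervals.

f(x) = x*sin(x)
a = 1.5, b = 4.5, n = 4
h = (b - a)/n = 0.750000

Trapezoidal rule: (h/2)[f(x₀) + 2f(x₁) + 2f(x₂) + ... + f(xₙ)]

x_0 = 1.5000, f(x_0) = 1.496242, coefficient = 1
x_1 = 2.2500, f(x_1) = 1.750665, coefficient = 2
x_2 = 3.0000, f(x_2) = 0.423360, coefficient = 2
x_3 = 3.7500, f(x_3) = -2.143355, coefficient = 2
x_4 = 4.5000, f(x_4) = -4.398886, coefficient = 1

I ≈ (0.750000/2) × -2.841304 = -1.065489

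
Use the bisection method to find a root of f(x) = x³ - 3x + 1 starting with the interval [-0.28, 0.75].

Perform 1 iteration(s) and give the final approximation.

f(x) = x³ - 3x + 1
Initial interval: [-0.28, 0.75]

Iteration 1:
  c_1 = (-0.280000 + 0.750000)/2 = 0.235000
  f(c_1) = f(0.235000) = 0.307978
  f(a) × f(c) ≥ 0, new interval: [0.235000, 0.750000]

After 1 iteration(s), the approximation is c_1 = 0.235000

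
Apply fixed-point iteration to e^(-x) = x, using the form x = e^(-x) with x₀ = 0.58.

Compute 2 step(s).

Equation: e^(-x) = x
Fixed-point form: x = e^(-x)
x₀ = 0.58

x_1 = g(0.580000) = 0.559898
x_2 = g(0.559898) = 0.571267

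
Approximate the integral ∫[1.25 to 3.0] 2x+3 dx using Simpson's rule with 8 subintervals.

f(x) = 2x+3
a = 1.25, b = 3.0, n = 8
h = (b - a)/n = 0.218750

Simpson's rule: (h/3)[f(x₀) + 4f(x₁) + 2f(x₂) + ... + f(xₙ)]

x_0 = 1.2500, f(x_0) = 5.500000, coefficient = 1
x_1 = 1.4688, f(x_1) = 5.937500, coefficient = 4
x_2 = 1.6875, f(x_2) = 6.375000, coefficient = 2
x_3 = 1.9062, f(x_3) = 6.812500, coefficient = 4
x_4 = 2.1250, f(x_4) = 7.250000, coefficient = 2
x_5 = 2.3438, f(x_5) = 7.687500, coefficient = 4
x_6 = 2.5625, f(x_6) = 8.125000, coefficient = 2
x_7 = 2.7812, f(x_7) = 8.562500, coefficient = 4
x_8 = 3.0000, f(x_8) = 9.000000, coefficient = 1

I ≈ (0.218750/3) × 174.000000 = 12.687500
Exact value: 12.687500
Error: 0.000000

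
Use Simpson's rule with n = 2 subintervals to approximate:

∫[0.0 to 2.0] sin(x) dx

f(x) = sin(x)
a = 0.0, b = 2.0, n = 2
h = (b - a)/n = 1.000000

Simpson's rule: (h/3)[f(x₀) + 4f(x₁) + 2f(x₂) + ... + f(xₙ)]

x_0 = 0.0000, f(x_0) = 0.000000, coefficient = 1
x_1 = 1.0000, f(x_1) = 0.841471, coefficient = 4
x_2 = 2.0000, f(x_2) = 0.909297, coefficient = 1

I ≈ (1.000000/3) × 4.275181 = 1.425060
Exact value: 1.416147
Error: 0.008914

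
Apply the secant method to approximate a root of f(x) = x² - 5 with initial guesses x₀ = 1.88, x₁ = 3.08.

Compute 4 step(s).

f(x) = x² - 5
x₀ = 1.88, x₁ = 3.08

Secant formula: x_{n+1} = x_n - f(x_n)(x_n - x_{n-1})/(f(x_n) - f(x_{n-1}))

Iteration 1:
  f(1.880000) = -1.465600
  f(3.080000) = 4.486400
  x_2 = 3.080000 - 4.486400×(3.080000 - 1.880000)/(4.486400 - (-1.465600))
       = 2.175484
Iteration 2:
  f(3.080000) = 4.486400
  f(2.175484) = -0.267270
  x_3 = 2.175484 - (-0.267270)×(2.175484 - 3.080000)/(-0.267270 - 4.486400)
       = 2.226339
Iteration 3:
  f(2.175484) = -0.267270
  f(2.226339) = -0.043413
  x_4 = 2.226339 - (-0.043413)×(2.226339 - 2.175484)/(-0.043413 - (-0.267270))
       = 2.236202
Iteration 4:
  f(2.226339) = -0.043413
  f(2.236202) = 0.000599
  x_5 = 2.236202 - 0.000599×(2.236202 - 2.226339)/(0.000599 - (-0.043413))
       = 2.236068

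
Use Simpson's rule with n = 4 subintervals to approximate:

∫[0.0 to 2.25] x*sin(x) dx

f(x) = x*sin(x)
a = 0.0, b = 2.25, n = 4
h = (b - a)/n = 0.562500

Simpson's rule: (h/3)[f(x₀) + 4f(x₁) + 2f(x₂) + ... + f(xₙ)]

x_0 = 0.0000, f(x_0) = 0.000000, coefficient = 1
x_1 = 0.5625, f(x_1) = 0.299983, coefficient = 4
x_2 = 1.1250, f(x_2) = 1.015051, coefficient = 2
x_3 = 1.6875, f(x_3) = 1.676021, coefficient = 4
x_4 = 2.2500, f(x_4) = 1.750665, coefficient = 1

I ≈ (0.562500/3) × 11.684783 = 2.190897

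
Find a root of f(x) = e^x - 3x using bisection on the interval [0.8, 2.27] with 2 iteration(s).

f(x) = e^x - 3x
Initial interval: [0.8, 2.27]

Iteration 1:
  c_1 = (0.800000 + 2.270000)/2 = 1.535000
  f(c_1) = f(1.535000) = 0.036326
  f(a) × f(c) < 0, new interval: [0.800000, 1.535000]
Iteration 2:
  c_2 = (0.800000 + 1.535000)/2 = 1.167500
  f(c_2) = f(1.167500) = -0.288552
  f(a) × f(c) ≥ 0, new interval: [1.167500, 1.535000]

After 2 iteration(s), the approximation is c_2 = 1.167500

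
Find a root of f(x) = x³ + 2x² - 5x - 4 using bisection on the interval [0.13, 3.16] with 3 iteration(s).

f(x) = x³ + 2x² - 5x - 4
Initial interval: [0.13, 3.16]

Iteration 1:
  c_1 = (0.130000 + 3.160000)/2 = 1.645000
  f(c_1) = f(1.645000) = -2.361539
  f(a) × f(c) ≥ 0, new interval: [1.645000, 3.160000]
Iteration 2:
  c_2 = (1.645000 + 3.160000)/2 = 2.402500
  f(c_2) = f(2.402500) = 9.398758
  f(a) × f(c) < 0, new interval: [1.645000, 2.402500]
Iteration 3:
  c_3 = (1.645000 + 2.402500)/2 = 2.023750
  f(c_3) = f(2.023750) = 2.360776
  f(a) × f(c) < 0, new interval: [1.645000, 2.023750]

After 3 iteration(s), the approximation is c_3 = 2.023750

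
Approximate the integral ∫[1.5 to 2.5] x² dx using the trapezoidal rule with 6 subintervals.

f(x) = x²
a = 1.5, b = 2.5, n = 6
h = (b - a)/n = 0.166667

Trapezoidal rule: (h/2)[f(x₀) + 2f(x₁) + 2f(x₂) + ... + f(xₙ)]

x_0 = 1.5000, f(x_0) = 2.250000, coefficient = 1
x_1 = 1.6667, f(x_1) = 2.777778, coefficient = 2
x_2 = 1.8333, f(x_2) = 3.361111, coefficient = 2
x_3 = 2.0000, f(x_3) = 4.000000, coefficient = 2
x_4 = 2.1667, f(x_4) = 4.694444, coefficient = 2
x_5 = 2.3333, f(x_5) = 5.444444, coefficient = 2
x_6 = 2.5000, f(x_6) = 6.250000, coefficient = 1

I ≈ (0.166667/2) × 49.055556 = 4.087963
Exact value: 4.083333
Error: 0.004630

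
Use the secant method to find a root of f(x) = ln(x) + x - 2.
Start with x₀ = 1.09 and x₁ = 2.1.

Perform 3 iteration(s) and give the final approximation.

f(x) = ln(x) + x - 2
x₀ = 1.09, x₁ = 2.1

Secant formula: x_{n+1} = x_n - f(x_n)(x_n - x_{n-1})/(f(x_n) - f(x_{n-1}))

Iteration 1:
  f(1.090000) = -0.823822
  f(2.100000) = 0.841937
  x_2 = 2.100000 - 0.841937×(2.100000 - 1.090000)/(0.841937 - (-0.823822))
       = 1.589508
Iteration 2:
  f(2.100000) = 0.841937
  f(1.589508) = 0.052933
  x_3 = 1.589508 - 0.052933×(1.589508 - 2.100000)/(0.052933 - 0.841937)
       = 1.555260
Iteration 3:
  f(1.589508) = 0.052933
  f(1.555260) = -0.003097
  x_4 = 1.555260 - (-0.003097)×(1.555260 - 1.589508)/(-0.003097 - 0.052933)
       = 1.557153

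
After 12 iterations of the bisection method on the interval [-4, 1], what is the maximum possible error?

Bisection error bound: |error| ≤ (b-a)/2^n
|error| ≤ (1 - (-4))/2^12 = 5/2^12
|error| ≤ 0.0012207031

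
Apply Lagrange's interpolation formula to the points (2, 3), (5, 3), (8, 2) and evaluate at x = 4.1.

Lagrange interpolation formula:
P(x) = Σ yᵢ × Lᵢ(x)
where Lᵢ(x) = Π_{j≠i} (x - xⱼ)/(xᵢ - xⱼ)

L_0(4.1) = (4.1 - 5)/(2 - 5) × (4.1 - 8)/(2 - 8) = 0.195000
L_1(4.1) = (4.1 - 2)/(5 - 2) × (4.1 - 8)/(5 - 8) = 0.910000
L_2(4.1) = (4.1 - 2)/(8 - 2) × (4.1 - 5)/(8 - 5) = -0.105000

P(4.1) = 3×L_0(4.1) + 3×L_1(4.1) + 2×L_2(4.1)
P(4.1) = 3.105000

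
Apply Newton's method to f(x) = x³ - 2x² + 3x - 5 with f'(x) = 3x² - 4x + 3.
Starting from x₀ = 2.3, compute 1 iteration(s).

f(x) = x³ - 2x² + 3x - 5
f'(x) = 3x² - 4x + 3
x₀ = 2.3

Newton-Raphson formula: x_{n+1} = x_n - f(x_n)/f'(x_n)

Iteration 1:
  f(2.300000) = 3.487000
  f'(2.300000) = 9.670000
  x_1 = 2.300000 - 3.487000/9.670000 = 1.939400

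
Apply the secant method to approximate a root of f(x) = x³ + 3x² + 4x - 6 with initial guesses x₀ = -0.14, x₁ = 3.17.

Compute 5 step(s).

f(x) = x³ + 3x² + 4x - 6
x₀ = -0.14, x₁ = 3.17

Secant formula: x_{n+1} = x_n - f(x_n)(x_n - x_{n-1})/(f(x_n) - f(x_{n-1}))

Iteration 1:
  f(-0.140000) = -6.503944
  f(3.170000) = 68.681713
  x_2 = 3.170000 - 68.681713×(3.170000 - (-0.140000))/(68.681713 - (-6.503944))
       = 0.146332
Iteration 2:
  f(3.170000) = 68.681713
  f(0.146332) = -5.347300
  x_3 = 0.146332 - (-5.347300)×(0.146332 - 3.170000)/(-5.347300 - 68.681713)
       = 0.364739
Iteration 3:
  f(0.146332) = -5.347300
  f(0.364739) = -4.093417
  x_4 = 0.364739 - (-4.093417)×(0.364739 - 0.146332)/(-4.093417 - (-5.347300))
       = 1.077750
Iteration 4:
  f(0.364739) = -4.093417
  f(1.077750) = 3.047484
  x_5 = 1.077750 - 3.047484×(1.077750 - 0.364739)/(3.047484 - (-4.093417))
       = 0.773462
Iteration 5:
  f(1.077750) = 3.047484
  f(0.773462) = -0.648704
  x_6 = 0.773462 - (-0.648704)×(0.773462 - 1.077750)/(-0.648704 - 3.047484)
       = 0.826866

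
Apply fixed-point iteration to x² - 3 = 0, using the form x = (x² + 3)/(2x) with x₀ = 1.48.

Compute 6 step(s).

Equation: x² - 3 = 0
Fixed-point form: x = (x² + 3)/(2x)
x₀ = 1.48

x_1 = g(1.480000) = 1.753514
x_2 = g(1.753514) = 1.732182
x_3 = g(1.732182) = 1.732051
x_4 = g(1.732051) = 1.732051
x_5 = g(1.732051) = 1.732051
x_6 = g(1.732051) = 1.732051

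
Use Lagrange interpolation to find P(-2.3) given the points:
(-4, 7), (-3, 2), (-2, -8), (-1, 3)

Lagrange interpolation formula:
P(x) = Σ yᵢ × Lᵢ(x)
where Lᵢ(x) = Π_{j≠i} (x - xⱼ)/(xᵢ - xⱼ)

L_0(-2.3) = (-2.3 - (-3))/(-4 - (-3)) × (-2.3 - (-2))/(-4 - (-2)) × (-2.3 - (-1))/(-4 - (-1)) = -0.045500
L_1(-2.3) = (-2.3 - (-4))/(-3 - (-4)) × (-2.3 - (-2))/(-3 - (-2)) × (-2.3 - (-1))/(-3 - (-1)) = 0.331500
L_2(-2.3) = (-2.3 - (-4))/(-2 - (-4)) × (-2.3 - (-3))/(-2 - (-3)) × (-2.3 - (-1))/(-2 - (-1)) = 0.773500
L_3(-2.3) = (-2.3 - (-4))/(-1 - (-4)) × (-2.3 - (-3))/(-1 - (-3)) × (-2.3 - (-2))/(-1 - (-2)) = -0.059500

P(-2.3) = 7×L_0(-2.3) + 2×L_1(-2.3) + (-8)×L_2(-2.3) + 3×L_3(-2.3)
P(-2.3) = -6.022000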